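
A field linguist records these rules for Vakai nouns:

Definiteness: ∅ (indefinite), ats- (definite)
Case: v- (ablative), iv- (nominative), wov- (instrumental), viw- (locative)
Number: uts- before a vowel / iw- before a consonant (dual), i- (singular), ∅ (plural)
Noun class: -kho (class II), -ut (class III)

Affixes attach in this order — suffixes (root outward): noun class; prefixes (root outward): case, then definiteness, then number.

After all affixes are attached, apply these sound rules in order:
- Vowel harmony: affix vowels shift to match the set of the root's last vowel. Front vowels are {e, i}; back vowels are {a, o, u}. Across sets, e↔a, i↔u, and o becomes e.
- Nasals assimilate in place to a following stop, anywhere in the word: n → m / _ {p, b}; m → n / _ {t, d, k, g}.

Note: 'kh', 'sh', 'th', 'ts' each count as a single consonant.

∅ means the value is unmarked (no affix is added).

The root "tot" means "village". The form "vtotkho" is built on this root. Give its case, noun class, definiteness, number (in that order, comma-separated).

Segment: v-tot-kho.
case: v- → ablative.
noun class: -kho → class II.
definiteness: ∅ → indefinite.
number: ∅ → plural.

ablative, class II, indefinite, plural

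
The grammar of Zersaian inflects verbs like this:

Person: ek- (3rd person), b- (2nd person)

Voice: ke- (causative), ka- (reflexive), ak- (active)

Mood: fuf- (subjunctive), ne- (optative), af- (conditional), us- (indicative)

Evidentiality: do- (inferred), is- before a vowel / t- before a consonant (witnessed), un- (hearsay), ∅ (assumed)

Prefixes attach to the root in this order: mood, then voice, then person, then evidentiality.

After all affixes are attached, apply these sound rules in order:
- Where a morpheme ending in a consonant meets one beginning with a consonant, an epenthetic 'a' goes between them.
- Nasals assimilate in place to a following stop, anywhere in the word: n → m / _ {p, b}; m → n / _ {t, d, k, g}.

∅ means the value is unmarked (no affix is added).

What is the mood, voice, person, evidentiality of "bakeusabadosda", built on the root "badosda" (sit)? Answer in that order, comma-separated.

indicative, causative, 2nd person, assumed

Segment: b-ke-us-badosda.
mood: us- → indicative.
voice: ke- → causative.
person: b- → 2nd person.
evidentiality: ∅ → assumed.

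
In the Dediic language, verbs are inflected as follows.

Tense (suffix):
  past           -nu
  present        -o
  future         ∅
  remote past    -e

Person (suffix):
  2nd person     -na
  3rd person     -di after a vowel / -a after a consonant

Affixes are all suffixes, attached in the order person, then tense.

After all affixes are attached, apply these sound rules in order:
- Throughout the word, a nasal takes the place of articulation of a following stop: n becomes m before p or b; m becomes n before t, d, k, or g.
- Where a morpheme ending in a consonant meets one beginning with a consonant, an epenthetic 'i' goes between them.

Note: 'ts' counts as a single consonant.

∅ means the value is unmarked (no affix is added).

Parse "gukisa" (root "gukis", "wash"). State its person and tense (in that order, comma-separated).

3rd person, future

Segment: gukis-a.
person: -di/a → 3rd person.
tense: ∅ → future.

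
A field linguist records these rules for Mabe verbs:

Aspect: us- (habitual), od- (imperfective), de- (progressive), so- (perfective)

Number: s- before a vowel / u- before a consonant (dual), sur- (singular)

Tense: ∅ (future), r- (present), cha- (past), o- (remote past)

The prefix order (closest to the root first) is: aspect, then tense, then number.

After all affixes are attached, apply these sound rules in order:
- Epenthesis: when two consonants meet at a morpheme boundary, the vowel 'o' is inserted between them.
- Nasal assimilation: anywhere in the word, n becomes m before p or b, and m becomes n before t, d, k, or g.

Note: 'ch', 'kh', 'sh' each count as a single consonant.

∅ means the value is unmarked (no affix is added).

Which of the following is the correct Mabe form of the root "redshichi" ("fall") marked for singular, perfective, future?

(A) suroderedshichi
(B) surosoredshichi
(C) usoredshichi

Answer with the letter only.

Attach aspect perfective so- → soredshichi.
tense = future: zero marking, form stays soredshichi.
Attach number singular sur- → sursoredshichi.
Apply epenthesis: sursoredshichi → surosoredshichi.
Nasal assimilation: no change.
So the correct form is surosoredshichi, option (B).
(C) usoredshichi is wrong: it uses dual instead of singular for number.
(A) suroderedshichi is wrong: it uses progressive instead of perfective for aspect.

B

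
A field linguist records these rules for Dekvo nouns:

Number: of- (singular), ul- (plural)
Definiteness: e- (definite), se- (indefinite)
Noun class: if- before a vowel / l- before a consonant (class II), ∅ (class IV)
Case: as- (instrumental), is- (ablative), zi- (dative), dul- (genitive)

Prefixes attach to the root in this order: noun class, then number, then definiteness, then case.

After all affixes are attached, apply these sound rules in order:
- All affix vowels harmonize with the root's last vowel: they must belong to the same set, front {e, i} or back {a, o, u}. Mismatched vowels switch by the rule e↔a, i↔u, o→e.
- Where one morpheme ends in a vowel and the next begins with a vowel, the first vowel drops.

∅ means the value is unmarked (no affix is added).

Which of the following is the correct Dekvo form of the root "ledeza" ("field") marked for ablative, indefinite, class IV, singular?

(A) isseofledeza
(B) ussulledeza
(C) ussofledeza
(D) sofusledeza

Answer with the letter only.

C

noun class = class IV: zero marking, form stays ledeza.
Attach number singular of- → ofledeza.
Attach definiteness indefinite se- → seofledeza.
Attach case ablative is- → isseofledeza.
Apply vowel harmony: isseofledeza → ussaofledeza.
Apply vowel deletion: ussaofledeza → ussofledeza.
So the correct form is ussofledeza, option (C).
(B) ussulledeza is wrong: it uses plural instead of singular for number.
(A) isseofledeza is wrong: it fails to apply the sound rule(s).
(D) sofusledeza is wrong: it has the affixes in the wrong order.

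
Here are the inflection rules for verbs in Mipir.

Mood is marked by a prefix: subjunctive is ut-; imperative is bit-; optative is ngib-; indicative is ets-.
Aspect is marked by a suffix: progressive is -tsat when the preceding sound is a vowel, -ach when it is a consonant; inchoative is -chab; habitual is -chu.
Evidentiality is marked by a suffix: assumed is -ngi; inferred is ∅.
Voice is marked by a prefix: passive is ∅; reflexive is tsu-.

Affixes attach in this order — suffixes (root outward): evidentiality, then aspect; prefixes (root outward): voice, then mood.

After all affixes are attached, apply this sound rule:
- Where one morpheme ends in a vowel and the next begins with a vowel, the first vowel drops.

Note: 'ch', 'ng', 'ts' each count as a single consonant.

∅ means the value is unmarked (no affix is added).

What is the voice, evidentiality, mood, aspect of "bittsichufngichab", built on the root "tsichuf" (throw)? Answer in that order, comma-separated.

passive, assumed, imperative, inchoative

Segment: bit-tsichuf-ngi-chab.
voice: ∅ → passive.
evidentiality: -ngi → assumed.
mood: bit- → imperative.
aspect: -chab → inchoative.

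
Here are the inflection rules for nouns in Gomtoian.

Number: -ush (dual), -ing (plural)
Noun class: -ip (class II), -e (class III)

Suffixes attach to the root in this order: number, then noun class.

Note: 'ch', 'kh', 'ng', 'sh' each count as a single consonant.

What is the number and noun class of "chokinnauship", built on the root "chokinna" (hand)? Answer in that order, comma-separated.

dual, class II

Segment: chokinna-ush-ip.
number: -ush → dual.
noun class: -ip → class II.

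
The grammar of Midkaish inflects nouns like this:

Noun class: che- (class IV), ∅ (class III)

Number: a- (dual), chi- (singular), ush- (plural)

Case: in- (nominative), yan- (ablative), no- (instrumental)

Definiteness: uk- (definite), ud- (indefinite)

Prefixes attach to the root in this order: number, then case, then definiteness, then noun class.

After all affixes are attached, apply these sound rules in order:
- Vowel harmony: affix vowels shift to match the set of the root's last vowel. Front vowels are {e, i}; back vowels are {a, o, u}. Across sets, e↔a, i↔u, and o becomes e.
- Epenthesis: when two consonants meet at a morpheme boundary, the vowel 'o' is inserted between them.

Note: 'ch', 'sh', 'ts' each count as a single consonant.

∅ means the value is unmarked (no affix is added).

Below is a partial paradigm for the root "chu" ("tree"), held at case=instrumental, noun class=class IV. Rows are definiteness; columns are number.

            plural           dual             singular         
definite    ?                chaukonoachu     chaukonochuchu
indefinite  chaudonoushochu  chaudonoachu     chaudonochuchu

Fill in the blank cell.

Attach number plural ush- → ushchu.
Attach case instrumental no- → noushchu.
Attach definiteness definite uk- → uknoushchu.
Attach noun class class IV che- → cheuknoushchu.
Apply vowel harmony: cheuknoushchu → chauknoushchu.
Apply epenthesis: chauknoushchu → chaukonoushochu.

chaukonoushochu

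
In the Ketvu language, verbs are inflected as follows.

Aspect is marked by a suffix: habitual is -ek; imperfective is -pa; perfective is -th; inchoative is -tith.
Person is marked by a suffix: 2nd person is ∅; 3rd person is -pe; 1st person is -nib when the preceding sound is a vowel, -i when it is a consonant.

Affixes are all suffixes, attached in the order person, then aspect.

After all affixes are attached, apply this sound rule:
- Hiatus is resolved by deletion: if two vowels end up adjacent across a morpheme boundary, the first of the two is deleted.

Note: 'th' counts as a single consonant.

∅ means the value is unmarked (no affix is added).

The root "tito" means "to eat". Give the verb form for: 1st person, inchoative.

Attach person 1st person -nib (after vowel 'o') → titonib.
Attach aspect inchoative -tith → titonibtith.
Vowel deletion: no change.

titonibtith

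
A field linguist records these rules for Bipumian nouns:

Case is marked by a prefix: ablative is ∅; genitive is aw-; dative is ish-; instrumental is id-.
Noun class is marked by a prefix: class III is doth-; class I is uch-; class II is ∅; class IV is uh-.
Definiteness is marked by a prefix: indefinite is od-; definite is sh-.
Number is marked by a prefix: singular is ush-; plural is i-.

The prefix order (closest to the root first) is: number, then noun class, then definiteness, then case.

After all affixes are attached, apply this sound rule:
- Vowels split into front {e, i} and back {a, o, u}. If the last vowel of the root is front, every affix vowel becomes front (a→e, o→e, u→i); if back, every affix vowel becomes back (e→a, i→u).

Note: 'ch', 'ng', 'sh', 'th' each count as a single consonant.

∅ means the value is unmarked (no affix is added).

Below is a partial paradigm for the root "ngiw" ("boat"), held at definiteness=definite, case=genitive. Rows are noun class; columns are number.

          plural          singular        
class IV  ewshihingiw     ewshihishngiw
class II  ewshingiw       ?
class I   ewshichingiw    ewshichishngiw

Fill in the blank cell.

Attach number singular ush- → ushngiw.
noun class = class II: zero marking, form stays ushngiw.
Attach definiteness definite sh- → shushngiw.
Attach case genitive aw- → awshushngiw.
Apply vowel harmony: awshushngiw → ewshishngiw.

ewshishngiw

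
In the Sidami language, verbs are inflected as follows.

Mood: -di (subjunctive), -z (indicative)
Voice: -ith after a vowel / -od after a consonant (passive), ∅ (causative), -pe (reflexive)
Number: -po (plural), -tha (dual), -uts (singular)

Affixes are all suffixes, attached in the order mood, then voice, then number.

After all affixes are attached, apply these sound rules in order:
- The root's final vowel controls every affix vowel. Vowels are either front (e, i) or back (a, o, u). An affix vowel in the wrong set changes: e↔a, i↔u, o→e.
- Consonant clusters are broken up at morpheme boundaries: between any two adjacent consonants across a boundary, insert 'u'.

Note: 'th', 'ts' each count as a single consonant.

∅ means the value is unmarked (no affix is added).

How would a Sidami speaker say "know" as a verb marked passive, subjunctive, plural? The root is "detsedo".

Attach mood subjunctive -di → detsedodi.
Attach voice passive -ith (after vowel 'i') → detsedodiith.
Attach number plural -po → detsedodiithpo.
Apply vowel harmony: detsedodiithpo → detsedoduuthpo.
Apply epenthesis: detsedoduuthpo → detsedoduuthupo.

detsedoduuthupo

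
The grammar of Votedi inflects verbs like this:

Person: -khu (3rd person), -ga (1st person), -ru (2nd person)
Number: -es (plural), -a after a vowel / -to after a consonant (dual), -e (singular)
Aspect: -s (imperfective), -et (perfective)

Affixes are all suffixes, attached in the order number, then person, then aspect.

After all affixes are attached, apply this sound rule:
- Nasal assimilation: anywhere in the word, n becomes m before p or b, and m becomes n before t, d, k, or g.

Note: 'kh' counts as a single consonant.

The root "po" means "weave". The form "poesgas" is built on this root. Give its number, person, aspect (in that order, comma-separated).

Segment: po-es-ga-s.
number: -es → plural.
person: -ga → 1st person.
aspect: -s → imperfective.

plural, 1st person, imperfective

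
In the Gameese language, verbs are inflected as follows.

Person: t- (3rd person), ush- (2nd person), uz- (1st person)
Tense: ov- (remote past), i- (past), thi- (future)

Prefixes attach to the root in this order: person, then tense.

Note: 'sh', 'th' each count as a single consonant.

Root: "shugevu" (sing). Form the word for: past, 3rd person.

itshugevu

Attach person 3rd person t- → tshugevu.
Attach tense past i- → itshugevu.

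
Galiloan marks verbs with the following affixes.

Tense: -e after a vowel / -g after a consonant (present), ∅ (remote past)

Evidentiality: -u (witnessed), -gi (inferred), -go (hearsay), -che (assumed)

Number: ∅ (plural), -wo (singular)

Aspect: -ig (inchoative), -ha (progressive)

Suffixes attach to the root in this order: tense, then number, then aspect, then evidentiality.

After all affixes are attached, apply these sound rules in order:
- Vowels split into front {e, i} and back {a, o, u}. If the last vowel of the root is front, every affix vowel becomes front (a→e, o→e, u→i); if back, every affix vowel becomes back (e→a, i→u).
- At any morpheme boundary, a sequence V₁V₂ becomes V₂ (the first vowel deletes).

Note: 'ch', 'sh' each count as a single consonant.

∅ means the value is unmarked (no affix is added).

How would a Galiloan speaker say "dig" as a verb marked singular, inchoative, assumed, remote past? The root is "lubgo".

tense = remote past: zero marking, form stays lubgo.
Attach number singular -wo → lubgowo.
Attach aspect inchoative -ig → lubgowoig.
Attach evidentiality assumed -che → lubgowoigche.
Apply vowel harmony: lubgowoigche → lubgowougcha.
Apply vowel deletion: lubgowougcha → lubgowugcha.

lubgowugcha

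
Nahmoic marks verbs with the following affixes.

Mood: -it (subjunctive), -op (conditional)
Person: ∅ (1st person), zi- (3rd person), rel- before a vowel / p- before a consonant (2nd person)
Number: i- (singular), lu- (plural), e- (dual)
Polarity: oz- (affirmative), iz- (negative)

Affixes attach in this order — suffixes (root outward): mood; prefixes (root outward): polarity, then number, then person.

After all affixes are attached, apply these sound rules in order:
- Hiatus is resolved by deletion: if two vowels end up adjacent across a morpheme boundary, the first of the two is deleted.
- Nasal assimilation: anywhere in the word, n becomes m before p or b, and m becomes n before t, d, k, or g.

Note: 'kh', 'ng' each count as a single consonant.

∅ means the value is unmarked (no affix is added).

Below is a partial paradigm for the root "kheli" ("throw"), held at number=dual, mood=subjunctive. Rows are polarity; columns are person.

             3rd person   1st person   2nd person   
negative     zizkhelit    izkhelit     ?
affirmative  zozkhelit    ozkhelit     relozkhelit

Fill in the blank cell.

relizkhelit

Attach polarity negative iz- → izkheli.
Attach number dual e- → eizkheli.
Attach person 2nd person rel- (before vowel 'e') → releizkheli.
Attach mood subjunctive -it → releizkheliit.
Apply vowel deletion: releizkheliit → relizkhelit.
Nasal assimilation: no change.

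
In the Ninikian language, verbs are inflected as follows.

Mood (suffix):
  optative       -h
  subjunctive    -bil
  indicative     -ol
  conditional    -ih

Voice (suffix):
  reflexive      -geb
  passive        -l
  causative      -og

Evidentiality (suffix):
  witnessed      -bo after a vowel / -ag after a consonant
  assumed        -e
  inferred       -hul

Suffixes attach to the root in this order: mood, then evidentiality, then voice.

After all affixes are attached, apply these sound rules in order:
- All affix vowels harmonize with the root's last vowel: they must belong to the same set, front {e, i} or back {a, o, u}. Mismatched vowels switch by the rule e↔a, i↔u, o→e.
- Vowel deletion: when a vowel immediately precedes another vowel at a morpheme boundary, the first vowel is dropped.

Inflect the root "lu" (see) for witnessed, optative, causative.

luhagog

Attach mood optative -h → luh.
Attach evidentiality witnessed -ag (after consonant 'h') → luhag.
Attach voice causative -og → luhagog.
Vowel harmony: no change.
Vowel deletion: no change.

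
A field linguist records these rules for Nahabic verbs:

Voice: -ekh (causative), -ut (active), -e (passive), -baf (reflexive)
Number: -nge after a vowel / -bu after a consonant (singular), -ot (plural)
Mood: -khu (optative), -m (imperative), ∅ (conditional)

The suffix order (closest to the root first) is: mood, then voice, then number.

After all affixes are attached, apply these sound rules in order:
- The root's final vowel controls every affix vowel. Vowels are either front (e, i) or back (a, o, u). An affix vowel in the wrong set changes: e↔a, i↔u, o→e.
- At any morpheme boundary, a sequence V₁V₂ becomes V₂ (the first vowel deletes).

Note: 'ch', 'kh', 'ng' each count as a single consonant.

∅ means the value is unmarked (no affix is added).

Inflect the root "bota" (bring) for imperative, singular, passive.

Attach mood imperative -m → botam.
Attach voice passive -e → botame.
Attach number singular -nge (after vowel 'e') → botamenge.
Apply vowel harmony: botamenge → botamanga.
Vowel deletion: no change.

botamanga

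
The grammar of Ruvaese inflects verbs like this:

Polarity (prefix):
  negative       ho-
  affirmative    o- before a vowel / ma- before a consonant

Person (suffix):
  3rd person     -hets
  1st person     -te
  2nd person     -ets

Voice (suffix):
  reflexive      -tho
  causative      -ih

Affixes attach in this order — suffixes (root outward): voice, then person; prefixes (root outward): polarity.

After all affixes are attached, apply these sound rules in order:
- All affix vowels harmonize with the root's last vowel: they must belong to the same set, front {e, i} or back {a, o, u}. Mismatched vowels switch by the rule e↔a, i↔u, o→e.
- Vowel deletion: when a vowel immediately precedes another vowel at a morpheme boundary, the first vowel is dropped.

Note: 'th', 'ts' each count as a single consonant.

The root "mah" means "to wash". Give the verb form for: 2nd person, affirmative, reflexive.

mamahthats

Attach voice reflexive -tho → mahtho.
Attach person 2nd person -ets → mahthoets.
Attach polarity affirmative ma- (before consonant 'm') → mamahthoets.
Apply vowel harmony: mamahthoets → mamahthoats.
Apply vowel deletion: mamahthoats → mamahthats.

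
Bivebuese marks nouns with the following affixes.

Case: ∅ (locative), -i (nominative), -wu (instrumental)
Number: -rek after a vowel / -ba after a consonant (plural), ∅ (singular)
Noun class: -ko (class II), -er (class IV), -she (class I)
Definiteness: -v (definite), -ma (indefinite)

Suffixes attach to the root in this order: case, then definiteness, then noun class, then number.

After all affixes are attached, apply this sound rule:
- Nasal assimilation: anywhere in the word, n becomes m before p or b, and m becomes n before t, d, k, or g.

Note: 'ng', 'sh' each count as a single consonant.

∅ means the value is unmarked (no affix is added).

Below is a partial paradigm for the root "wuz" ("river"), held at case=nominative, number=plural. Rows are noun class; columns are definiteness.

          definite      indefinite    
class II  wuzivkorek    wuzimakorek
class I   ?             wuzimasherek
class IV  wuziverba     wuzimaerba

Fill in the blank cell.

Attach case nominative -i → wuzi.
Attach definiteness definite -v → wuziv.
Attach noun class class I -she → wuzivshe.
Attach number plural -rek (after vowel 'e') → wuzivsherek.
Nasal assimilation: no change.

wuzivsherek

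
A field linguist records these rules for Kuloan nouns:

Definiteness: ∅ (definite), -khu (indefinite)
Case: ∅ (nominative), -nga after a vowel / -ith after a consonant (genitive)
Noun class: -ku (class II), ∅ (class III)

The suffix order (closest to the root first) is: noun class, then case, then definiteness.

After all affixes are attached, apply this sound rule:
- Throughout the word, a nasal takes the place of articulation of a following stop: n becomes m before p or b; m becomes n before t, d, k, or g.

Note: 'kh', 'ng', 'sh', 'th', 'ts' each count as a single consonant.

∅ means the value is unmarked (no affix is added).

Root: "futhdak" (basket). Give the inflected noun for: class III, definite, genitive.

futhdakith

noun class = class III: zero marking, form stays futhdak.
Attach case genitive -ith (after consonant 'k') → futhdakith.
definiteness = definite: zero marking, form stays futhdakith.
Nasal assimilation: no change.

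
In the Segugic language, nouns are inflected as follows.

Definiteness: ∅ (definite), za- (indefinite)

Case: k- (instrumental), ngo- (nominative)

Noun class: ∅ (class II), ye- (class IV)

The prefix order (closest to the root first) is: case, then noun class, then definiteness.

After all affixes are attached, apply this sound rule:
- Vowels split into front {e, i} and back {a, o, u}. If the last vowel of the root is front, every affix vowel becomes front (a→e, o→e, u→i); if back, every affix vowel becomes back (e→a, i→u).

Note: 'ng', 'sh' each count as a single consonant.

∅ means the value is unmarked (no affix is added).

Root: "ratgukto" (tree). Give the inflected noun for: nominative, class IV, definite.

Attach case nominative ngo- → ngoratgukto.
Attach noun class class IV ye- → yengoratgukto.
definiteness = definite: zero marking, form stays yengoratgukto.
Apply vowel harmony: yengoratgukto → yangoratgukto.

yangoratgukto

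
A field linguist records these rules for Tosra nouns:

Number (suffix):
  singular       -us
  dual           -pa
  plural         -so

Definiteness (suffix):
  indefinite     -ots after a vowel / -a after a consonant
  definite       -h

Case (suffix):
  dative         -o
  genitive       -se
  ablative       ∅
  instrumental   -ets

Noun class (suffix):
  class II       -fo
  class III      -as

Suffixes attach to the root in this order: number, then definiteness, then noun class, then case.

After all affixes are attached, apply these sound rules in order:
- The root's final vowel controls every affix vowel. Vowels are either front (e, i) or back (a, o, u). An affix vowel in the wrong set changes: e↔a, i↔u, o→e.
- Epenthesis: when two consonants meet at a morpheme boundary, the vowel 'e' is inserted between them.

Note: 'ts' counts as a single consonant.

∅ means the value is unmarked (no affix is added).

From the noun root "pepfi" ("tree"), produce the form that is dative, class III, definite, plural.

pepfisehese

Attach number plural -so → pepfiso.
Attach definiteness definite -h → pepfisoh.
Attach noun class class III -as → pepfisohas.
Attach case dative -o → pepfisohaso.
Apply vowel harmony: pepfisohaso → pepfisehese.
Epenthesis: no change.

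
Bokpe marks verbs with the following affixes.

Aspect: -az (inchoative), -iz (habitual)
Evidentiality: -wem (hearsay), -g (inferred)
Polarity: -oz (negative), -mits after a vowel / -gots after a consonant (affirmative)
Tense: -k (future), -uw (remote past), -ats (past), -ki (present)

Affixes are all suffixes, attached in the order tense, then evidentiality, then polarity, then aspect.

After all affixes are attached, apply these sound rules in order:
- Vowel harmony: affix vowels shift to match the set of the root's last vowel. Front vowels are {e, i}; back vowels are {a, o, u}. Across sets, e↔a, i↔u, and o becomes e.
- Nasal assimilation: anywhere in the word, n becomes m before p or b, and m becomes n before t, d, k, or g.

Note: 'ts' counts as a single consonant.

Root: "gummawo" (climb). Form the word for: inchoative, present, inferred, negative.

Attach tense present -ki → gummawoki.
Attach evidentiality inferred -g → gummawokig.
Attach polarity negative -oz → gummawokigoz.
Attach aspect inchoative -az → gummawokigozaz.
Apply vowel harmony: gummawokigozaz → gummawokugozaz.
Nasal assimilation: no change.

gummawokugozaz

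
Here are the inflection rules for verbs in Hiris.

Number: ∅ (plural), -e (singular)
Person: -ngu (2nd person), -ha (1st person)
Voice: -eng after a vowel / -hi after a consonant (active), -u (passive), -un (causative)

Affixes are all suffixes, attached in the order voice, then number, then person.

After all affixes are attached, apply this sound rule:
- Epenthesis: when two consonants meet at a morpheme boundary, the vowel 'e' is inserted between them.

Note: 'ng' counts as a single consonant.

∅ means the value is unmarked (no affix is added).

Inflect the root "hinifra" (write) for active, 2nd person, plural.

hinifraengengu

Attach voice active -eng (after vowel 'a') → hinifraeng.
number = plural: zero marking, form stays hinifraeng.
Attach person 2nd person -ngu → hinifraengngu.
Apply epenthesis: hinifraengngu → hinifraengengu.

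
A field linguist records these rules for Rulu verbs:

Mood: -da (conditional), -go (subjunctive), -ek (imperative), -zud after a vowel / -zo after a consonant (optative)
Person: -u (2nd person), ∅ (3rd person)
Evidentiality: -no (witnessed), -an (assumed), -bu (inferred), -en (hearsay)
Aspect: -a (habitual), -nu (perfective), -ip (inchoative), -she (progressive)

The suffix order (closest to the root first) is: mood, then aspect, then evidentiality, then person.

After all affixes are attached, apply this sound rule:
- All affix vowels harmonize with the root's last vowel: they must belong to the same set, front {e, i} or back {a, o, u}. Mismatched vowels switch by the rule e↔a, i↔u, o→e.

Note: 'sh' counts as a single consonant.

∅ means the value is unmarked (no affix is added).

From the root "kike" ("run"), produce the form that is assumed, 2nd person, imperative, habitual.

kikeekeeni

Attach mood imperative -ek → kikeek.
Attach aspect habitual -a → kikeeka.
Attach evidentiality assumed -an → kikeekaan.
Attach person 2nd person -u → kikeekaanu.
Apply vowel harmony: kikeekaanu → kikeekeeni.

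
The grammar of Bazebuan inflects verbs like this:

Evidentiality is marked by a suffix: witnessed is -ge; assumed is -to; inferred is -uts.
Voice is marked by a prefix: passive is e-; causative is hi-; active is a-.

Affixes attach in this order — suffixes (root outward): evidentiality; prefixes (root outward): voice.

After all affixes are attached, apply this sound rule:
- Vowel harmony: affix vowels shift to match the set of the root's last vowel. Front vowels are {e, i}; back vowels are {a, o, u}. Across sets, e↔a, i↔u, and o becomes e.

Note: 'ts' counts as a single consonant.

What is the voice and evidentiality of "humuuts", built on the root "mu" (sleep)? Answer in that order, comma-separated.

causative, inferred

Segment: hi-mu-uts.
voice: hi- → causative.
evidentiality: -uts → inferred.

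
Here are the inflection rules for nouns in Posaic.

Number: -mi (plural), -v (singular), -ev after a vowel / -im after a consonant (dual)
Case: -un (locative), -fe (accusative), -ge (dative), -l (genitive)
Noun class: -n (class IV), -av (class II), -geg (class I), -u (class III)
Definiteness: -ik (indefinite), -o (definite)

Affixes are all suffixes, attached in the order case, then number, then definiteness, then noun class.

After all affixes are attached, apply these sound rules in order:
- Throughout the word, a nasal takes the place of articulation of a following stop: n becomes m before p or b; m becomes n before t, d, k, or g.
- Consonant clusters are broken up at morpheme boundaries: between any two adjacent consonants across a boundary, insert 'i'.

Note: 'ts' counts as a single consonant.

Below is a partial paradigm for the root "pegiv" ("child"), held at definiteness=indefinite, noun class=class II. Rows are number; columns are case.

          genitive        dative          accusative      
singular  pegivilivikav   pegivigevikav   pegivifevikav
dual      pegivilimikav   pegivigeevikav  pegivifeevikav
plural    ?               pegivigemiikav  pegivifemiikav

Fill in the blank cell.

pegivilimiikav

Attach case genitive -l → pegivl.
Attach number plural -mi → pegivlmi.
Attach definiteness indefinite -ik → pegivlmiik.
Attach noun class class II -av → pegivlmiikav.
Nasal assimilation: no change.
Apply epenthesis: pegivlmiikav → pegivilimiikav.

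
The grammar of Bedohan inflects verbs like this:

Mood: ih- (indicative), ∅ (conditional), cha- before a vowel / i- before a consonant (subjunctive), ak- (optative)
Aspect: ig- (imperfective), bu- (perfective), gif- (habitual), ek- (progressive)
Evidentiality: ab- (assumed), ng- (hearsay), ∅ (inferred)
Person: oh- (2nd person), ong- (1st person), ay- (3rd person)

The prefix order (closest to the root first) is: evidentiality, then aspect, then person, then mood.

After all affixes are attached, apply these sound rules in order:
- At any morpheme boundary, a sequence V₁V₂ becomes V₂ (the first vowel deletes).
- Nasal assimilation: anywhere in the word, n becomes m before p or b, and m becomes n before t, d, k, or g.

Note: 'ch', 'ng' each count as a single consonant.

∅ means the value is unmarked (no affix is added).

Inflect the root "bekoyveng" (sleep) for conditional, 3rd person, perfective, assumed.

Attach evidentiality assumed ab- → abbekoyveng.
Attach aspect perfective bu- → buabbekoyveng.
Attach person 3rd person ay- → aybuabbekoyveng.
mood = conditional: zero marking, form stays aybuabbekoyveng.
Apply vowel deletion: aybuabbekoyveng → aybabbekoyveng.
Nasal assimilation: no change.

aybabbekoyveng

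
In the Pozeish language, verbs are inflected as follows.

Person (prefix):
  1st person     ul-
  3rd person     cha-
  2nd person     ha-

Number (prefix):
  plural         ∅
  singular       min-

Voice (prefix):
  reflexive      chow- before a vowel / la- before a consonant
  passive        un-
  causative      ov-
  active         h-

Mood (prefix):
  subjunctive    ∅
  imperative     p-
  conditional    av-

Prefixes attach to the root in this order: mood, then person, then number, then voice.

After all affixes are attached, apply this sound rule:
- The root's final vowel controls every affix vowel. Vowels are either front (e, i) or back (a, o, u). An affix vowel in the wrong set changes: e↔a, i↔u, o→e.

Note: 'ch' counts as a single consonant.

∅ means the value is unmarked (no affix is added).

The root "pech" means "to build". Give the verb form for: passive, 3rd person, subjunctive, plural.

inchepech

mood = subjunctive: zero marking, form stays pech.
Attach person 3rd person cha- → chapech.
number = plural: zero marking, form stays chapech.
Attach voice passive un- → unchapech.
Apply vowel harmony: unchapech → inchepech.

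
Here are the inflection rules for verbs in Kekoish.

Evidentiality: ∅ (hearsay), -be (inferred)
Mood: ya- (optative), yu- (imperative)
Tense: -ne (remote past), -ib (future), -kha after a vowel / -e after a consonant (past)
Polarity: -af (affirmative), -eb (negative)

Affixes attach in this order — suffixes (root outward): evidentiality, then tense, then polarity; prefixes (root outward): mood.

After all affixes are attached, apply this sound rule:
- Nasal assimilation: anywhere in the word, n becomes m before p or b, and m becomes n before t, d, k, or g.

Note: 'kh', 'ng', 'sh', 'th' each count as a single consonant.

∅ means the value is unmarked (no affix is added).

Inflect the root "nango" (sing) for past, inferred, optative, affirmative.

Attach mood optative ya- → yanango.
Attach evidentiality inferred -be → yanangobe.
Attach tense past -kha (after vowel 'e') → yanangobekha.
Attach polarity affirmative -af → yanangobekhaaf.
Nasal assimilation: no change.

yanangobekhaaf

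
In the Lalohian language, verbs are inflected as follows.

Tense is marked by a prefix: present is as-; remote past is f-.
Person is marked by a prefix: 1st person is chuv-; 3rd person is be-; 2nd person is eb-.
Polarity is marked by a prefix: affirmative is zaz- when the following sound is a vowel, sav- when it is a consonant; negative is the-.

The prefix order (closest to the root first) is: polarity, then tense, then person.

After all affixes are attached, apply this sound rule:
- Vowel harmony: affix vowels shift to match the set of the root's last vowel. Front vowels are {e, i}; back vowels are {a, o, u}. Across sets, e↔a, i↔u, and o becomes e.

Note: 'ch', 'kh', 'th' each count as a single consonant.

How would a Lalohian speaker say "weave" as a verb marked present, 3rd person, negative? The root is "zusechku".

Attach polarity negative the- → thezusechku.
Attach tense present as- → asthezusechku.
Attach person 3rd person be- → beasthezusechku.
Apply vowel harmony: beasthezusechku → baasthazusechku.

baasthazusechku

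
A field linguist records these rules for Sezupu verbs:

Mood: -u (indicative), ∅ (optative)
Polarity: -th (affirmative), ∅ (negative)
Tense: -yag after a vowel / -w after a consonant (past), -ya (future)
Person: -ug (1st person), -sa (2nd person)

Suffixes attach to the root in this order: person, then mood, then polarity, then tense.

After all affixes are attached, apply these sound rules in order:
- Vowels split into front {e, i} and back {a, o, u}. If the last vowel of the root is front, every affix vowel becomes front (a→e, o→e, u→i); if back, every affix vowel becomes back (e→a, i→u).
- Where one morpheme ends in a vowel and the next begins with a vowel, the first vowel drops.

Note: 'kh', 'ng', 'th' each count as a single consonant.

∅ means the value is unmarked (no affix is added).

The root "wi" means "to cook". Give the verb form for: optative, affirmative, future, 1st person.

Attach person 1st person -ug → wiug.
mood = optative: zero marking, form stays wiug.
Attach polarity affirmative -th → wiugth.
Attach tense future -ya → wiugthya.
Apply vowel harmony: wiugthya → wiigthye.
Apply vowel deletion: wiigthye → wigthye.

wigthye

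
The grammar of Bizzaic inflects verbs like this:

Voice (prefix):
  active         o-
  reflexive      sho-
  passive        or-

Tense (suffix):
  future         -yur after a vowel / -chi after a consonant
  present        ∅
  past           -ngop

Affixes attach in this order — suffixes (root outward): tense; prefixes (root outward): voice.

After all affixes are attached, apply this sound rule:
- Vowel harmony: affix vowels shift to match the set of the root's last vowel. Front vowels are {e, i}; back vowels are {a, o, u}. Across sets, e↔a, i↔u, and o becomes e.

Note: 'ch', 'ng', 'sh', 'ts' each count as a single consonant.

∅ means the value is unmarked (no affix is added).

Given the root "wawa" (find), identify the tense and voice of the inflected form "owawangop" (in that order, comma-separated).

past, active

Segment: o-wawa-ngop.
tense: -ngop → past.
voice: o- → active.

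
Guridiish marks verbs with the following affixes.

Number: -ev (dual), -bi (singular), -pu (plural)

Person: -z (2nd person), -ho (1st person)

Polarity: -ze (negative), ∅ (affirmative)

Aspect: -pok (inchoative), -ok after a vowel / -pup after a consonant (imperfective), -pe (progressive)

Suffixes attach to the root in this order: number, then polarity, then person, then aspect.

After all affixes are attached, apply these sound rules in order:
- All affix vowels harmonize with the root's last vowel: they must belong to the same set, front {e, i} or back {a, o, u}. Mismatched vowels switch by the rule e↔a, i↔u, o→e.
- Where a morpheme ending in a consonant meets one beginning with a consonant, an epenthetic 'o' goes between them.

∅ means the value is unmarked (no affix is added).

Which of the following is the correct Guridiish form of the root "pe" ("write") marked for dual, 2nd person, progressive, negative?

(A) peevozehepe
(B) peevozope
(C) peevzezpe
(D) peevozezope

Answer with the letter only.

Attach number dual -ev → peev.
Attach polarity negative -ze → peevze.
Attach person 2nd person -z → peevzez.
Attach aspect progressive -pe → peevzezpe.
Vowel harmony: no change.
Apply epenthesis: peevzezpe → peevozezope.
So the correct form is peevozezope, option (D).
(C) peevzezpe is wrong: it fails to apply the sound rule(s).
(A) peevozehepe is wrong: it uses 1st person instead of 2nd person for person.
(B) peevozope is wrong: it uses affirmative instead of negative for polarity.

D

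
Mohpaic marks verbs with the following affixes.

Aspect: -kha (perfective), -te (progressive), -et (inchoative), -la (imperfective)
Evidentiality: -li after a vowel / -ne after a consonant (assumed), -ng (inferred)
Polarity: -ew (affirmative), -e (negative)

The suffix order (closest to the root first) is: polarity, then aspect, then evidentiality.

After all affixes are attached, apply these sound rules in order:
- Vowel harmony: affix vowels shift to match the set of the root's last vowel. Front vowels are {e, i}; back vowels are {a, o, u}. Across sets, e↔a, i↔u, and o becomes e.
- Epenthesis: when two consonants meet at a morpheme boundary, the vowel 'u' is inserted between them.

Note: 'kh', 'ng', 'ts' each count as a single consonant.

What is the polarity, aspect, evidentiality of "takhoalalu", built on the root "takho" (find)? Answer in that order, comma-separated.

Segment: takho-e-la-li.
polarity: -e → negative.
aspect: -la → imperfective.
evidentiality: -li/ne → assumed.

negative, imperfective, assumed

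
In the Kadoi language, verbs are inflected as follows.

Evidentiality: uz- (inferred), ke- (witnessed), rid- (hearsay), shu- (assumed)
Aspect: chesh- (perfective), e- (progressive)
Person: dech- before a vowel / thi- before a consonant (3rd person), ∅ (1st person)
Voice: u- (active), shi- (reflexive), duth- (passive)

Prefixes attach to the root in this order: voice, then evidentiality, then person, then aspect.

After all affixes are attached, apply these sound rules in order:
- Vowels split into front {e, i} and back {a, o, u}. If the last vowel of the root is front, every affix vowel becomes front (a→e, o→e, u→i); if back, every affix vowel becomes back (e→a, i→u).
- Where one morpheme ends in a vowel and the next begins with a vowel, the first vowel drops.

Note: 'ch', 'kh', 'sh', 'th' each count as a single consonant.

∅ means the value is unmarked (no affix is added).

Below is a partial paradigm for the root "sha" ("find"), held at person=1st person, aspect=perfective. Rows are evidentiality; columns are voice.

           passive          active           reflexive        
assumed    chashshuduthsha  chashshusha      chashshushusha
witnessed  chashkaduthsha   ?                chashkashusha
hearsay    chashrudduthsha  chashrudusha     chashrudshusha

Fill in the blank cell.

chashkusha

Attach voice active u- → usha.
Attach evidentiality witnessed ke- → keusha.
person = 1st person: zero marking, form stays keusha.
Attach aspect perfective chesh- → cheshkeusha.
Apply vowel harmony: cheshkeusha → chashkausha.
Apply vowel deletion: chashkausha → chashkusha.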